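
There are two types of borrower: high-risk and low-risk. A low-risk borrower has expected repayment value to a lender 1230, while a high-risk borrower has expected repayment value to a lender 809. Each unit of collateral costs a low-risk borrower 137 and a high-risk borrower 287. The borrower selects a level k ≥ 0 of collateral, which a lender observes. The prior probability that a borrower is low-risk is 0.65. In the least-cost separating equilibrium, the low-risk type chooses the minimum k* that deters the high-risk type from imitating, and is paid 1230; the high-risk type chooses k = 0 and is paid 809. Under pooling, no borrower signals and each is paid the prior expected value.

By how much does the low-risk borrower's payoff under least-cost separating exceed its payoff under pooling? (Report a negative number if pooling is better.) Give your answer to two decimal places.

-53.62

Least-cost separating signal: k* solves 809 = 1230 − 287·k*, so k* = (1230 − 809)/287 ≈ 1.4669.
Low-risk type's separating payoff: 1230 − 137 × k* = 1230 − 137 × (1230 − 809)/287 = 1230 − 57677/287 ≈ 1029.0348.
Pooling payoff: 0.65 × 1230 + 0.35 × 809 = 1082.65.
Difference: 1029.0348 − 1082.65 = -53.6152, i.e. -53.62 to two decimal places.
The low-risk type would prefer the pooling outcome.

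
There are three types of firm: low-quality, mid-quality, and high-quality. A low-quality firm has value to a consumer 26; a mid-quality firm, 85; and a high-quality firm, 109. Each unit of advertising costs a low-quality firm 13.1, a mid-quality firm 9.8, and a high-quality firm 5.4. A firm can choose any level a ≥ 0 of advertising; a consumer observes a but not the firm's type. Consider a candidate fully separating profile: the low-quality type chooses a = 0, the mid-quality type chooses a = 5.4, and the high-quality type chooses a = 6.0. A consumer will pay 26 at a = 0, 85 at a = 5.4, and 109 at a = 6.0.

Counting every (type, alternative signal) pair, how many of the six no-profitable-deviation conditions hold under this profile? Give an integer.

High-quality (own payoff 109 − 5.4×6.0 = 76.6): to a=0 gives 26 → no gain ✓; to a=5.4 gives 85 − 5.4×5.4 = 55.84 → no gain ✓.
Low-quality (own payoff 26): to a=5.4 gives 85 − 13.1×5.4 = 14.26 → no gain ✓; to a=6.0 gives 109 − 13.1×6.0 = 30.4 → profitable ✗.
Mid-quality (own payoff 85 − 9.8×5.4 = 32.08): to a=0 gives 26 → no gain ✓; to a=6.0 gives 109 − 9.8×6.0 = 50.2 → profitable ✗.
4 of the 6 constraints hold; not an equilibrium.

4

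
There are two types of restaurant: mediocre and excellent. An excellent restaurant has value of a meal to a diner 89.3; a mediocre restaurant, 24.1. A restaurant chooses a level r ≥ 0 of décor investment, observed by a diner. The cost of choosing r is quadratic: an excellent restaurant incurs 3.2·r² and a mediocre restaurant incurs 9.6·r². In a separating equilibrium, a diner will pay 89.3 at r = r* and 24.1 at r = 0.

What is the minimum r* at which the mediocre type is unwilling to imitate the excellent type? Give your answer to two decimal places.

2.61

The mediocre type at r = 0 receives 24.1; imitating at r* yields 89.3 − 9.6·r*².
Indifference: 24.1 = 89.3 − 9.6·r*², so r*² = (89.3 − 24.1) / 9.6 ≈ 6.7917.
r* = √6.7917 ≈ 2.61.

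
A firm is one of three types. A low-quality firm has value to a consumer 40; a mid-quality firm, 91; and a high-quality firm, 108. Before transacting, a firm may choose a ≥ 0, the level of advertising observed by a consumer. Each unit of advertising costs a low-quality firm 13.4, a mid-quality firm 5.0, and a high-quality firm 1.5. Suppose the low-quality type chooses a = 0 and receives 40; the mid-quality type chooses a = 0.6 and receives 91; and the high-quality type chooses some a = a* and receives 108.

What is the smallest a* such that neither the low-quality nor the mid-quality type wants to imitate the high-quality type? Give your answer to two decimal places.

Low-quality type (on-path payoff 40) won't mimic when 40 ≥ 108 − 13.4·a*, i.e. a* ≥ 5.07.
Mid-quality type (on-path payoff 91 − 5.0×0.6 = 88) won't mimic when 88 ≥ 108 − 5.0·a*, i.e. a* ≥ 4.00.
Both must hold, so a* = max(5.07, 4.00) = 5.07. The low-quality type's constraint binds.

5.07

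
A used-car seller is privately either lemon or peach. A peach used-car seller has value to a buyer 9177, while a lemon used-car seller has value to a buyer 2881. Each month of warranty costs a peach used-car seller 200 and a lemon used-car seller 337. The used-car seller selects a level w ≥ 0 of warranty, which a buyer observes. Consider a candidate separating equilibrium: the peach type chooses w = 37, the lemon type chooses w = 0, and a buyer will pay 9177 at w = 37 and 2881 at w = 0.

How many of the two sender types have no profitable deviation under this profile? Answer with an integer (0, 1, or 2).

Lemon type: stay at 0 → 2881; mimic → 9177 − 337 × 37 = -3292. IC holds (2881 ≥ -3292).
Peach type: signal → 9177 − 200 × 37 = 1777; deviate to 0 → 2881. IC fails (1777 < 2881).
1 of 2 constraints hold, so this profile is not an equilibrium.

1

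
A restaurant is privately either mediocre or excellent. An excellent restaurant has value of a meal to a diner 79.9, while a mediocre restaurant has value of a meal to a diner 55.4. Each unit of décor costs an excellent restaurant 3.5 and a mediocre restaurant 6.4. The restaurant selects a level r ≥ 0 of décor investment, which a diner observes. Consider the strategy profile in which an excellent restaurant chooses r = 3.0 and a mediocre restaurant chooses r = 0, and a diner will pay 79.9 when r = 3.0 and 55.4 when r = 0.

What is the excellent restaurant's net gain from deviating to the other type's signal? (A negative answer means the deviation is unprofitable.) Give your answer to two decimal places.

Playing r = 3.0 the excellent restaurant receives 79.9 − 3.5 × 3.0 = 69.4.
Deviating to r = 0 yields 55.4 instead.
Gain from deviating: 55.4 − 69.4 = -14.00.
The gain is negative, so the excellent type's incentive-compatibility constraint is satisfied.

-14.00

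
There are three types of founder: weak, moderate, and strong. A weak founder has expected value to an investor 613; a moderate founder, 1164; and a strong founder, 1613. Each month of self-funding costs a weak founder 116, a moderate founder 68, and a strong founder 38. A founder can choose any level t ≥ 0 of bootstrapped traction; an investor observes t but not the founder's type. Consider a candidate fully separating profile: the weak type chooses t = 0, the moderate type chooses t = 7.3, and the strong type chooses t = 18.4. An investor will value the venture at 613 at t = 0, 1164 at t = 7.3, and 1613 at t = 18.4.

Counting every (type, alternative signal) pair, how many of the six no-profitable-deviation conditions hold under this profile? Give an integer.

Moderate (own payoff 1164 − 68×7.3 = 667.6): to t=0 gives 613 → no gain ✓; to t=18.4 gives 1613 − 68×18.4 = 361.8 → no gain ✓.
Weak (own payoff 613): to t=7.3 gives 1164 − 116×7.3 = 317.2 → no gain ✓; to t=18.4 gives 1613 − 116×18.4 = -521.4 → no gain ✓.
Strong (own payoff 1613 − 38×18.4 = 913.8): to t=0 gives 613 → no gain ✓; to t=7.3 gives 1164 − 38×7.3 = 886.6 → no gain ✓.
6 of the 6 constraints hold; this profile is a separating equilibrium.

6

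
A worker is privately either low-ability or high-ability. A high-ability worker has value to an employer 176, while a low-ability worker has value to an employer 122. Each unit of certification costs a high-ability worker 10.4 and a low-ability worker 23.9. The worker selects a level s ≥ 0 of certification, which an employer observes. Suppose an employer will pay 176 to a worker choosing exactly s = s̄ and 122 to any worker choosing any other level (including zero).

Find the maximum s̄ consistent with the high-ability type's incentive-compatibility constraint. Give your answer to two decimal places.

5.19

Choosing s̄ yields the high-ability type 176 − 10.4·s̄; choosing zero yields 122.
The high-ability type is indifferent at 176 − 10.4·s̄ = 122, i.e. s̄ = (176 − 122) / 10.4 ≈ 5.19.
For any s̄ above 5.19 the high-ability type would rather pool at zero, so separation collapses.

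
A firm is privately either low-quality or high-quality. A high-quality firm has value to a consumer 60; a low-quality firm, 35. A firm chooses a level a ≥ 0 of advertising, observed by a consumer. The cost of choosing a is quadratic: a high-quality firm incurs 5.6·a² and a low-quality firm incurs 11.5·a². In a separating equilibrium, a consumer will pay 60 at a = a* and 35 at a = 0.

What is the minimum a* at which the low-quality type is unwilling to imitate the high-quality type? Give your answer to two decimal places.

1.47

The low-quality type at a = 0 receives 35; imitating at a* yields 60 − 11.5·a*².
Indifference: 35 = 60 − 11.5·a*², so a*² = (60 − 35) / 11.5 ≈ 2.1739.
a* = √2.1739 ≈ 1.47.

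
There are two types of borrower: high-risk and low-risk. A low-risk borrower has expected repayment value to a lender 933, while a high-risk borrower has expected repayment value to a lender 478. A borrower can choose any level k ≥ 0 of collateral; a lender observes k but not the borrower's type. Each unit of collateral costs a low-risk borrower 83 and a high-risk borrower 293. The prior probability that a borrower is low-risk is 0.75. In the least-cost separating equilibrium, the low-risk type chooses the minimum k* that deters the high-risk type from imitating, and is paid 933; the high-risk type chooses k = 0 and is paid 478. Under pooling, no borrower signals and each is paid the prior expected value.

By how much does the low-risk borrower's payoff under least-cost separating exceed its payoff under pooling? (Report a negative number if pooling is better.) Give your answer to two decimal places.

Least-cost separating signal: k* solves 478 = 933 − 293·k*, so k* = (933 − 478)/293 ≈ 1.5529.
Low-risk type's separating payoff: 933 − 83 × k* = 933 − 83 × (933 − 478)/293 = 933 − 37765/293 ≈ 804.1092.
Pooling payoff: 0.75 × 933 + 0.25 × 478 = 819.25.
Difference: 804.1092 − 819.25 = -15.1408, i.e. -15.14 to two decimal places.
The low-risk type would prefer the pooling outcome.

-15.14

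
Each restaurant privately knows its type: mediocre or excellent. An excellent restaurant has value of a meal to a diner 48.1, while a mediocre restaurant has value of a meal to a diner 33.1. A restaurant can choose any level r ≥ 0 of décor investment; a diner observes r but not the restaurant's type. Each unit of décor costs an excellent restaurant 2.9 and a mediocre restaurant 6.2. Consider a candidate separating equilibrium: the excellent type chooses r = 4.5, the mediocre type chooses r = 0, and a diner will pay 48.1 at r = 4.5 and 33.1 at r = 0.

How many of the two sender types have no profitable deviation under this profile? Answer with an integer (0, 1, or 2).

Excellent type: signal → 48.1 − 2.9 × 4.5 = 35.05; deviate to 0 → 33.1. IC holds (35.05 ≥ 33.1).
Mediocre type: stay at 0 → 33.1; mimic → 48.1 − 6.2 × 4.5 = 20.2. IC holds (33.1 ≥ 20.2).
2 of 2 constraints hold, so this is a separating equilibrium.

2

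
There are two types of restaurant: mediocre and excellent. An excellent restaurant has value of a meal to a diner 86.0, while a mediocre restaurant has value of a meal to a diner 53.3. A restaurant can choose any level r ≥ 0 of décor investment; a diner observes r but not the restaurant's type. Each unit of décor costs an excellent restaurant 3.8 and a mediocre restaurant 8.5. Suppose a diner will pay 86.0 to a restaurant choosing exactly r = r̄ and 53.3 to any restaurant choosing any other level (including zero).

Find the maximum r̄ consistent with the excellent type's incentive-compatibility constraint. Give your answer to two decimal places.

Choosing r̄ yields the excellent type 86.0 − 3.8·r̄; choosing zero yields 53.3.
The excellent type is indifferent at 86.0 − 3.8·r̄ = 53.3, i.e. r̄ = (86.0 − 53.3) / 3.8 ≈ 8.61.
For any r̄ above 8.61 the excellent type would rather pool at zero, so separation collapses.

8.61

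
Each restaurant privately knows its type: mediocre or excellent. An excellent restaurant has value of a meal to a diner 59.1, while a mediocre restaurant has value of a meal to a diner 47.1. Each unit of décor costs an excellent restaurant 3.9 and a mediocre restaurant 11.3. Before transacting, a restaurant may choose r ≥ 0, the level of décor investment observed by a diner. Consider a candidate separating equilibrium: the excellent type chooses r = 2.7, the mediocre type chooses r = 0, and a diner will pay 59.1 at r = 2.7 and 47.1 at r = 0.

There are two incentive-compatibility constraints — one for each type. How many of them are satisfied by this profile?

2

Excellent type: signal → 59.1 − 3.9 × 2.7 = 48.57; deviate to 0 → 47.1. IC holds (48.57 ≥ 47.1).
Mediocre type: stay at 0 → 47.1; mimic → 59.1 − 11.3 × 2.7 = 28.59. IC holds (47.1 ≥ 28.59).
2 of 2 constraints hold, so this is a separating equilibrium.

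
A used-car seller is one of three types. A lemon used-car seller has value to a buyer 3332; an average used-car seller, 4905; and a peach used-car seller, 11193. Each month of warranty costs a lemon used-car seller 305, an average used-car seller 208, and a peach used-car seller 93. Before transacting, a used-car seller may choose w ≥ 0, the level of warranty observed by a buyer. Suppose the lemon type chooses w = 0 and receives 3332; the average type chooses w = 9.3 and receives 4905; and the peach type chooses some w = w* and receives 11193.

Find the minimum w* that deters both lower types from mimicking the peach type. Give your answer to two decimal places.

Lemon type (on-path payoff 3332) won't mimic when 3332 ≥ 11193 − 305·w*, i.e. w* ≥ 25.77.
Average type (on-path payoff 4905 − 208×9.3 = 2970.6) won't mimic when 2970.6 ≥ 11193 − 208·w*, i.e. w* ≥ 39.53.
Both must hold, so w* = max(25.77, 39.53) = 39.53. The average type's constraint binds.

39.53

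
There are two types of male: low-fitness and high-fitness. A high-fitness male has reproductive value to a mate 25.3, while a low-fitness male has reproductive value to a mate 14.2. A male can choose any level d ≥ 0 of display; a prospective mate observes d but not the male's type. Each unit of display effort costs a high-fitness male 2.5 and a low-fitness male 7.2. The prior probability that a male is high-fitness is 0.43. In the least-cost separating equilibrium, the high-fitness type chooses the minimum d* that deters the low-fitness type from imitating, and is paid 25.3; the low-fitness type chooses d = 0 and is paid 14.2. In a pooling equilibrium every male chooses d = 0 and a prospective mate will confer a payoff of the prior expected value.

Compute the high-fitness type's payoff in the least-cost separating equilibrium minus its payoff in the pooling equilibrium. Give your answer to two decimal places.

Least-cost separating signal: d* solves 14.2 = 25.3 − 7.2·d*, so d* = (25.3 − 14.2)/7.2 ≈ 1.5417.
High-fitness type's separating payoff: 25.3 − 2.5 × d* = 25.3 − 2.5 × (25.3 − 14.2)/7.2 = 25.3 − 27.75/7.2 ≈ 21.4458.
Pooling payoff: 0.43 × 25.3 + 0.57 × 14.2 = 18.973.
Difference: 21.4458 − 18.973 = 2.4728, i.e. 2.47 to two decimal places.
The high-fitness type prefers to separate.

2.47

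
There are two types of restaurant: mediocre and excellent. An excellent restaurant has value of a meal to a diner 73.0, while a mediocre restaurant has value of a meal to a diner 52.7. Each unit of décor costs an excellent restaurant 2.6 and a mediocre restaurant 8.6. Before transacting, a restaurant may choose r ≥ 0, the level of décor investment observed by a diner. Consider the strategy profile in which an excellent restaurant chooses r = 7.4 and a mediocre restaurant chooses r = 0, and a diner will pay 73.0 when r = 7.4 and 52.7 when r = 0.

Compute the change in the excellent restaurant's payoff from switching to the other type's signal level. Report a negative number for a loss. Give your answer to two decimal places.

-1.06

Playing r = 7.4 the excellent restaurant receives 73.0 − 2.6 × 7.4 = 53.76.
Deviating to r = 0 yields 52.7 instead.
Gain from deviating: 52.7 − 53.76 = -1.06.
The gain is negative, so the excellent type's incentive-compatibility constraint is satisfied.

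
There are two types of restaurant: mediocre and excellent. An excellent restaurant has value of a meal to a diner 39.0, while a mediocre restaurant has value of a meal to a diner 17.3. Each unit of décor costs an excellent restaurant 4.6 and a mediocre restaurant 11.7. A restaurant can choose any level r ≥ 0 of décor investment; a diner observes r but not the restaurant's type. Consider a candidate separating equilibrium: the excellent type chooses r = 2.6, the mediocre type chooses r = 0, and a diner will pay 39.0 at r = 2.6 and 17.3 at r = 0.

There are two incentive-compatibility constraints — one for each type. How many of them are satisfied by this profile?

2

Mediocre type: stay at 0 → 17.3; mimic → 39.0 − 11.7 × 2.6 = 8.58. IC holds (17.3 ≥ 8.58).
Excellent type: signal → 39.0 − 4.6 × 2.6 = 27.04; deviate to 0 → 17.3. IC holds (27.04 ≥ 17.3).
2 of 2 constraints hold, so this is a separating equilibrium.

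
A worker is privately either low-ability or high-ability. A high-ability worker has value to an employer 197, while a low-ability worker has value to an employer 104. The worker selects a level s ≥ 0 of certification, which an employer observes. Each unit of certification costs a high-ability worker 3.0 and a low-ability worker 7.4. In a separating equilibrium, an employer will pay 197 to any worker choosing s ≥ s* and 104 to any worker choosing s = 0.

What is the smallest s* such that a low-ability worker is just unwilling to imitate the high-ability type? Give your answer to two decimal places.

12.57

A low-ability worker choosing s = 0 receives 104.
Imitating at s* instead would pay 197 at cost 7.4·s*, netting 197 − 7.4·s*.
Indifference: 104 = 197 − 7.4·s*, so s* = (197 − 104) / 7.4 ≈ 12.57.
At s* the low-ability type's incentive constraint just binds; the high-ability type strictly prefers s* since its per-unit cost is lower.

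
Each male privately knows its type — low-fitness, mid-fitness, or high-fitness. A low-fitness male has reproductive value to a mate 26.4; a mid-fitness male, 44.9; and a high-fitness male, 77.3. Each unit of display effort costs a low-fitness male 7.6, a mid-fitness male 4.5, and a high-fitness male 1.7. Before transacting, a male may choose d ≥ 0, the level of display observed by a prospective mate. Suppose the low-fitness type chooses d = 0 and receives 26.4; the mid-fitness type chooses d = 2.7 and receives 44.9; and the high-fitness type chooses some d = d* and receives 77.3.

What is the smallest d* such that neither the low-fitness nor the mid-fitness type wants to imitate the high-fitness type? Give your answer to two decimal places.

Mid-fitness type (on-path payoff 44.9 − 4.5×2.7 = 32.75) won't mimic when 32.75 ≥ 77.3 − 4.5·d*, i.e. d* ≥ 9.90.
Low-fitness type (on-path payoff 26.4) won't mimic when 26.4 ≥ 77.3 − 7.6·d*, i.e. d* ≥ 6.70.
Both must hold, so d* = max(6.70, 9.90) = 9.90. The mid-fitness type's constraint binds.

9.90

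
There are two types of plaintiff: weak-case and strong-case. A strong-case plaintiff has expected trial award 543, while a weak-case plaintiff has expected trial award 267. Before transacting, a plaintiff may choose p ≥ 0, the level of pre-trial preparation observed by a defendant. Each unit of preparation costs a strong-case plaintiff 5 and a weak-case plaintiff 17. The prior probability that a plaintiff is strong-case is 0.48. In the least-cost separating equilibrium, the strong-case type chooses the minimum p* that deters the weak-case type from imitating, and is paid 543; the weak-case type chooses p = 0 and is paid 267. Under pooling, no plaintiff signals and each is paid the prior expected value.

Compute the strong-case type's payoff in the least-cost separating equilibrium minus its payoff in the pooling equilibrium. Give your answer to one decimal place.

62.3

Least-cost separating signal: p* solves 267 = 543 − 17·p*, so p* = (543 − 267)/17 ≈ 16.2353.
Strong-case type's separating payoff: 543 − 5 × p* = 543 − 5 × (543 − 267)/17 = 543 − 1380/17 ≈ 461.824.
Pooling payoff: 0.48 × 543 + 0.52 × 267 = 399.48.
Difference: 461.824 − 399.48 = 62.344, i.e. 62.3 to one decimal place.
The strong-case type prefers to separate.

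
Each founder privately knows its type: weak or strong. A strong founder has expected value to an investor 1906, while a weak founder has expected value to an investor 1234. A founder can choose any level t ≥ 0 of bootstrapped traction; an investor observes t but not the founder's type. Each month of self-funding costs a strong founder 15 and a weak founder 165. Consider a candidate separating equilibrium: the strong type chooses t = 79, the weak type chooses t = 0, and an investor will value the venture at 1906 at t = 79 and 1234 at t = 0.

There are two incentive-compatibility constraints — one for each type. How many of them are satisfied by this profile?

Strong type: signal → 1906 − 15 × 79 = 721; deviate to 0 → 1234. IC fails (721 < 1234).
Weak type: stay at 0 → 1234; mimic → 1906 − 165 × 79 = -11129. IC holds (1234 ≥ -11129).
1 of 2 constraints hold, so this profile is not an equilibrium.

1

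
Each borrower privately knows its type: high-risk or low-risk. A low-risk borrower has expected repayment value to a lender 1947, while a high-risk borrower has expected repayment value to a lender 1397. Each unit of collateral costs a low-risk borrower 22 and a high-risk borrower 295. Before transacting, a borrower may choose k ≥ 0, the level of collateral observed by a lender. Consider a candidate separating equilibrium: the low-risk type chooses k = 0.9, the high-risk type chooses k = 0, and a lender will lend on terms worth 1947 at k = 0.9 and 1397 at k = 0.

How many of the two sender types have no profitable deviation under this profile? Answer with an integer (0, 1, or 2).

High-risk type: stay at 0 → 1397; mimic → 1947 − 295 × 0.9 = 1681.5. IC fails (1397 < 1681.5).
Low-risk type: signal → 1947 − 22 × 0.9 = 1927.2; deviate to 0 → 1397. IC holds (1927.2 ≥ 1397).
1 of 2 constraints hold, so this profile is not an equilibrium.

1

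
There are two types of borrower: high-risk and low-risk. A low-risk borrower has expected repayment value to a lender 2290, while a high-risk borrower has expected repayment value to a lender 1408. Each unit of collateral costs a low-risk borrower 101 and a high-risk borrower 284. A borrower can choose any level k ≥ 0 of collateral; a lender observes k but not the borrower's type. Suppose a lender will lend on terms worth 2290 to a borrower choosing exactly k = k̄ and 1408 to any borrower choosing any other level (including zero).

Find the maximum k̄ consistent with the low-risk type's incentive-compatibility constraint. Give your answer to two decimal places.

Choosing k̄ yields the low-risk type 2290 − 101·k̄; choosing zero yields 1408.
The low-risk type is indifferent at 2290 − 101·k̄ = 1408, i.e. k̄ = (2290 − 1408) / 101 ≈ 8.73.
For any k̄ above 8.73 the low-risk type would rather pool at zero, so separation collapses.

8.73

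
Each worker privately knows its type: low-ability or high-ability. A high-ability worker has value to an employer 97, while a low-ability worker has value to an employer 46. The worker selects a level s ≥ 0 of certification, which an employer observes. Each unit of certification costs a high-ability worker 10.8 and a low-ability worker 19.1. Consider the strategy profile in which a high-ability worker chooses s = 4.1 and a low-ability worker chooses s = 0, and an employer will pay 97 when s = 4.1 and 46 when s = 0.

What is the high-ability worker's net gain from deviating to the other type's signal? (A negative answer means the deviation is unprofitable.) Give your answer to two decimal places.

-6.72

Playing s = 4.1 the high-ability worker receives 97 − 10.8 × 4.1 = 52.72.
Deviating to s = 0 yields 46 instead.
Gain from deviating: 46 − 52.72 = -6.72.
The gain is negative, so the high-ability type's incentive-compatibility constraint is satisfied.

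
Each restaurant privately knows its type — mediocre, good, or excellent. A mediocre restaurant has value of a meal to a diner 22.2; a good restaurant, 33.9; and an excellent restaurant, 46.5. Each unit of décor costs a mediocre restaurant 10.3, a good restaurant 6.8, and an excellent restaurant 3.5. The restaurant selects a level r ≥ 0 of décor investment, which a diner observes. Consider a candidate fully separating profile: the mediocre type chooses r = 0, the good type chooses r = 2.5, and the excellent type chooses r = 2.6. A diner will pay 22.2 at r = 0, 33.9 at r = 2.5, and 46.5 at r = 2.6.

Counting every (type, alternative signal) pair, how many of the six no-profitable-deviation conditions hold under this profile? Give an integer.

Mediocre (own payoff 22.2): to r=2.5 gives 33.9 − 10.3×2.5 = 8.15 → no gain ✓; to r=2.6 gives 46.5 − 10.3×2.6 = 19.72 → no gain ✓.
Excellent (own payoff 46.5 − 3.5×2.6 = 37.4): to r=0 gives 22.2 → no gain ✓; to r=2.5 gives 33.9 − 3.5×2.5 = 25.15 → no gain ✓.
Good (own payoff 33.9 − 6.8×2.5 = 16.9): to r=0 gives 22.2 → profitable ✗; to r=2.6 gives 46.5 − 6.8×2.6 = 28.82 → profitable ✗.
4 of the 6 constraints hold; not an equilibrium.

4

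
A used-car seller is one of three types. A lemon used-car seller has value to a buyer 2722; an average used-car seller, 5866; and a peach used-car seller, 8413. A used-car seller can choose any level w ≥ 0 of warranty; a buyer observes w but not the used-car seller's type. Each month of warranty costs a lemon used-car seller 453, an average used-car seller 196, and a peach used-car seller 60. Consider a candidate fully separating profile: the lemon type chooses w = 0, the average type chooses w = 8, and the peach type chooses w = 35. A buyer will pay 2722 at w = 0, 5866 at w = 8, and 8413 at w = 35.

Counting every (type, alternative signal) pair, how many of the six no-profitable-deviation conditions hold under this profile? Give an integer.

6

Lemon (own payoff 2722): to w=8 gives 5866 − 453×8 = 2242 → no gain ✓; to w=35 gives 8413 − 453×35 = -7442 → no gain ✓.
Peach (own payoff 8413 − 60×35 = 6313): to w=0 gives 2722 → no gain ✓; to w=8 gives 5866 − 60×8 = 5386 → no gain ✓.
Average (own payoff 5866 − 196×8 = 4298): to w=0 gives 2722 → no gain ✓; to w=35 gives 8413 − 196×35 = 1553 → no gain ✓.
6 of the 6 constraints hold; this profile is a separating equilibrium.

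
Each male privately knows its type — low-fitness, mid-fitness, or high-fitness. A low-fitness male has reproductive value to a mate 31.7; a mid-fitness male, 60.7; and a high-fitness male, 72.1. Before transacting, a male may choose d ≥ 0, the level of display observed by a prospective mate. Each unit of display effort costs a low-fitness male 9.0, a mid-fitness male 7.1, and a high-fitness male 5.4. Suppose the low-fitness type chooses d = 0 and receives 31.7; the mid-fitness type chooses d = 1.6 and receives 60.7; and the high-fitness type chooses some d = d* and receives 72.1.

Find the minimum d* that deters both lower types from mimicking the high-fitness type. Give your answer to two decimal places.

4.49

Low-fitness type (on-path payoff 31.7) won't mimic when 31.7 ≥ 72.1 − 9.0·d*, i.e. d* ≥ 4.49.
Mid-fitness type (on-path payoff 60.7 − 7.1×1.6 = 49.34) won't mimic when 49.34 ≥ 72.1 − 7.1·d*, i.e. d* ≥ 3.21.
Both must hold, so d* = max(4.49, 3.21) = 4.49. The low-fitness type's constraint binds.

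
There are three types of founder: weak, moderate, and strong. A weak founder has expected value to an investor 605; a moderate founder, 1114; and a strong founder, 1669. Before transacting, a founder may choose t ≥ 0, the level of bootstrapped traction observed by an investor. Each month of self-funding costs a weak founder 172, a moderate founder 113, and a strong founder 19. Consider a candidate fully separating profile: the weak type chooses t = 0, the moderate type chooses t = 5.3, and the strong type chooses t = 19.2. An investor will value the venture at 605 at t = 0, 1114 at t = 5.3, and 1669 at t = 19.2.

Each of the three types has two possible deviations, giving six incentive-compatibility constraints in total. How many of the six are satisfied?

Weak (own payoff 605): to t=5.3 gives 1114 − 172×5.3 = 202.4 → no gain ✓; to t=19.2 gives 1669 − 172×19.2 = -1633.4 → no gain ✓.
Moderate (own payoff 1114 − 113×5.3 = 515.1): to t=0 gives 605 → profitable ✗; to t=19.2 gives 1669 − 113×19.2 = -500.6 → no gain ✓.
Strong (own payoff 1669 − 19×19.2 = 1304.2): to t=0 gives 605 → no gain ✓; to t=5.3 gives 1114 − 19×5.3 = 1013.3 → no gain ✓.
5 of the 6 constraints hold; not an equilibrium.

5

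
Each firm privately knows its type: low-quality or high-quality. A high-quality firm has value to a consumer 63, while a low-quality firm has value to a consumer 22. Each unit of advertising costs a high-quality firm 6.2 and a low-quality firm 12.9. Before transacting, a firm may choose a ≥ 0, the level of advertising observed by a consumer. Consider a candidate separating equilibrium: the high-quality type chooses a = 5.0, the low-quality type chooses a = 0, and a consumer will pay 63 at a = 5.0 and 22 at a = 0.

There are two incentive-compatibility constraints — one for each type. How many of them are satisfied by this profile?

2

Low-quality type: stay at 0 → 22; mimic → 63 − 12.9 × 5.0 = -1.5. IC holds (22 ≥ -1.5).
High-quality type: signal → 63 − 6.2 × 5.0 = 32; deviate to 0 → 22. IC holds (32 ≥ 22).
2 of 2 constraints hold, so this is a separating equilibrium.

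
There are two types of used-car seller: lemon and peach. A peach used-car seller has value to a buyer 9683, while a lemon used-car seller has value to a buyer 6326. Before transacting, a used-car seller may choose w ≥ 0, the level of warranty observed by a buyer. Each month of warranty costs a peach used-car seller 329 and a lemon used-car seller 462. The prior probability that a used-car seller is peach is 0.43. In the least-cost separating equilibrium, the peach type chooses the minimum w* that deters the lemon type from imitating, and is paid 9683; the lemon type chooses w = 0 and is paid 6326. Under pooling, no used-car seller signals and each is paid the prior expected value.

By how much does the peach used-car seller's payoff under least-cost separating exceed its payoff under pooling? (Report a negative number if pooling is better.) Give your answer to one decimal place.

Least-cost separating signal: w* solves 6326 = 9683 − 462·w*, so w* = (9683 − 6326)/462 ≈ 7.2662.
Peach type's separating payoff: 9683 − 329 × w* = 9683 − 329 × (9683 − 6326)/462 = 9683 − 1104453/462 ≈ 7292.409.
Pooling payoff: 0.43 × 9683 + 0.57 × 6326 = 7769.51.
Difference: 7292.409 − 7769.51 = -477.101, i.e. -477.1 to one decimal place.
The peach type would prefer the pooling outcome.

-477.1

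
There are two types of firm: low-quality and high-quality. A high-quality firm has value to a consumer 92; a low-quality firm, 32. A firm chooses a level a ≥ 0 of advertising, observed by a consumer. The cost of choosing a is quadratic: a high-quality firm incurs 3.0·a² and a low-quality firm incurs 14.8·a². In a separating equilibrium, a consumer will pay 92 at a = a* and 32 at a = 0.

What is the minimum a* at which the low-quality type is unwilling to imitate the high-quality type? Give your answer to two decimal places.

2.01

The low-quality type at a = 0 receives 32; imitating at a* yields 92 − 14.8·a*².
Indifference: 32 = 92 − 14.8·a*², so a*² = (92 − 32) / 14.8 ≈ 4.0541.
a* = √4.0541 ≈ 2.01.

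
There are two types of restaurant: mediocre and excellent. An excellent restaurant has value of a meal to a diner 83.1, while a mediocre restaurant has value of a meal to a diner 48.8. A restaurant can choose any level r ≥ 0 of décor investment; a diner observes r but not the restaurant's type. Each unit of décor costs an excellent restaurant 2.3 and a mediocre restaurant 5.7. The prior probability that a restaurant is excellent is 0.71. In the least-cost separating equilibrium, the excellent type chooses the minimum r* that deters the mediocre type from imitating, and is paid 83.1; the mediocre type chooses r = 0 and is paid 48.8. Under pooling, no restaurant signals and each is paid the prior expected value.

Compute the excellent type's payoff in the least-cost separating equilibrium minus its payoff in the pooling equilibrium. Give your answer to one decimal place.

Least-cost separating signal: r* solves 48.8 = 83.1 − 5.7·r*, so r* = (83.1 − 48.8)/5.7 ≈ 6.0175.
Excellent type's separating payoff: 83.1 − 2.3 × r* = 83.1 − 2.3 × (83.1 − 48.8)/5.7 = 83.1 − 78.89/5.7 ≈ 69.260.
Pooling payoff: 0.71 × 83.1 + 0.29 × 48.8 = 73.153.
Difference: 69.260 − 73.153 = -3.893, i.e. -3.9 to one decimal place.
The excellent type would prefer the pooling outcome.

-3.9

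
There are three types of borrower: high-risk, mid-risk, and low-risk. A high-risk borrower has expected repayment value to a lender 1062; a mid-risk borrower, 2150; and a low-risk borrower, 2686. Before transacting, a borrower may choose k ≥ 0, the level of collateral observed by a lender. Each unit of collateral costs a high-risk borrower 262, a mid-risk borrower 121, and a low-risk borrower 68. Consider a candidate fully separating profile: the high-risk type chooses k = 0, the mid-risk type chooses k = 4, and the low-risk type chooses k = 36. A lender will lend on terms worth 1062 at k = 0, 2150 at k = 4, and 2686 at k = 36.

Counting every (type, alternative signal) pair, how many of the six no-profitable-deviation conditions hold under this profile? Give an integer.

3

High-risk (own payoff 1062): to k=4 gives 2150 − 262×4 = 1102 → profitable ✗; to k=36 gives 2686 − 262×36 = -6746 → no gain ✓.
Low-risk (own payoff 2686 − 68×36 = 238): to k=0 gives 1062 → profitable ✗; to k=4 gives 2150 − 68×4 = 1878 → profitable ✗.
Mid-risk (own payoff 2150 − 121×4 = 1666): to k=0 gives 1062 → no gain ✓; to k=36 gives 2686 − 121×36 = -1670 → no gain ✓.
3 of the 6 constraints hold; not an equilibrium.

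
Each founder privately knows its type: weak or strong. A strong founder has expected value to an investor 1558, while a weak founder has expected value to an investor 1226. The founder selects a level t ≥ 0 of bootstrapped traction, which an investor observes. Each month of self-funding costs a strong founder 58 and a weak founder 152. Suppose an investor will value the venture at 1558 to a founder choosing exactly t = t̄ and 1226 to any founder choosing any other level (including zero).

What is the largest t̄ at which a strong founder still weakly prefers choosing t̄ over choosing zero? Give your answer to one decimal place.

Choosing t̄ yields the strong type 1558 − 58·t̄; choosing zero yields 1226.
The strong type is indifferent at 1558 − 58·t̄ = 1226, i.e. t̄ = (1558 − 1226) / 58 ≈ 5.7.
For any t̄ above 5.7 the strong type would rather pool at zero, so separation collapses.

5.7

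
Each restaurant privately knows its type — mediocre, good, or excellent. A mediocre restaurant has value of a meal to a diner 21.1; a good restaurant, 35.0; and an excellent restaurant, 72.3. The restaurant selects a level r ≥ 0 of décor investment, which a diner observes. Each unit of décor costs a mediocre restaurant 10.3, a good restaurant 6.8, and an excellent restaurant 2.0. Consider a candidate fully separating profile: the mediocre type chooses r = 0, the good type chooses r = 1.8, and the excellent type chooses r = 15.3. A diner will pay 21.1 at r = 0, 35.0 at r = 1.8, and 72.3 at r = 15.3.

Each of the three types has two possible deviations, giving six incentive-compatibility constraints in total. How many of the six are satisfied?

6

Good (own payoff 35.0 − 6.8×1.8 = 22.76): to r=0 gives 21.1 → no gain ✓; to r=15.3 gives 72.3 − 6.8×15.3 = -31.74 → no gain ✓.
Excellent (own payoff 72.3 − 2.0×15.3 = 41.7): to r=0 gives 21.1 → no gain ✓; to r=1.8 gives 35.0 − 2.0×1.8 = 31.4 → no gain ✓.
Mediocre (own payoff 21.1): to r=1.8 gives 35.0 − 10.3×1.8 = 16.46 → no gain ✓; to r=15.3 gives 72.3 − 10.3×15.3 = -85.29 → no gain ✓.
6 of the 6 constraints hold; this profile is a separating equilibrium.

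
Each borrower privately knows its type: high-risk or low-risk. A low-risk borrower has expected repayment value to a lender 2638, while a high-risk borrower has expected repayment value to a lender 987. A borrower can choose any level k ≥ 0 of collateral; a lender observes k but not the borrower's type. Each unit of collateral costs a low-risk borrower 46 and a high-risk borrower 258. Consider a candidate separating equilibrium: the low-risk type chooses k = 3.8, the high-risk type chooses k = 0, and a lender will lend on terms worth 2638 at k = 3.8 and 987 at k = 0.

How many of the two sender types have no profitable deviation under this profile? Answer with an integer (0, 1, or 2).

High-risk type: stay at 0 → 987; mimic → 2638 − 258 × 3.8 = 1657.6. IC fails (987 < 1657.6).
Low-risk type: signal → 2638 − 46 × 3.8 = 2463.2; deviate to 0 → 987. IC holds (2463.2 ≥ 987).
1 of 2 constraints hold, so this profile is not an equilibrium.

1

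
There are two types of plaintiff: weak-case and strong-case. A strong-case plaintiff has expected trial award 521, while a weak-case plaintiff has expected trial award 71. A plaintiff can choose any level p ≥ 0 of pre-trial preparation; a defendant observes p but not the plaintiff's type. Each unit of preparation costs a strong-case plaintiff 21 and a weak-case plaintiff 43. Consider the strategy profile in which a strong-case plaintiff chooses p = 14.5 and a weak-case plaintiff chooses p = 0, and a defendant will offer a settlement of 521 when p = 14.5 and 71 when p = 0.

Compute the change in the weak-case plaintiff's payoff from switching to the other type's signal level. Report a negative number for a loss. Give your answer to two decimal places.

Playing p = 0 the weak-case plaintiff receives 71.
Deviating to p = 14.5 brings payment 521 at cost 43 × 14.5 = 623.5, netting -102.5.
Gain from deviating: -102.5 − 71 = -173.50.
The gain is negative, so the weak-case type's incentive-compatibility constraint is satisfied.

-173.50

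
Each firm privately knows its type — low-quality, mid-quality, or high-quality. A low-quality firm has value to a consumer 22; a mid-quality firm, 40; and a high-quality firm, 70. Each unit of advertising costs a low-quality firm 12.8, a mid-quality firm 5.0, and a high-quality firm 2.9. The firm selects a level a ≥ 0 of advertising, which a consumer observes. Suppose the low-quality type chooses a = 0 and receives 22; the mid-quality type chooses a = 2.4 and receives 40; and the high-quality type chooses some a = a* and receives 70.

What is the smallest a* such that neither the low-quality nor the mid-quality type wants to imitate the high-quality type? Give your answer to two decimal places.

8.40

Low-quality type (on-path payoff 22) won't mimic when 22 ≥ 70 − 12.8·a*, i.e. a* ≥ 3.75.
Mid-quality type (on-path payoff 40 − 5.0×2.4 = 28) won't mimic when 28 ≥ 70 − 5.0·a*, i.e. a* ≥ 8.40.
Both must hold, so a* = max(3.75, 8.40) = 8.40. The mid-quality type's constraint binds.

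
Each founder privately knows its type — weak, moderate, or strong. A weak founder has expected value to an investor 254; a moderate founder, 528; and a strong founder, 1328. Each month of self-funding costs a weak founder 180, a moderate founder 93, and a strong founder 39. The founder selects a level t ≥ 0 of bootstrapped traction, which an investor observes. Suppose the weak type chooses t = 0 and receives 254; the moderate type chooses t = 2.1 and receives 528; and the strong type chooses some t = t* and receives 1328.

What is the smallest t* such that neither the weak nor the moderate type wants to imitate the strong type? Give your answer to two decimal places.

Moderate type (on-path payoff 528 − 93×2.1 = 332.7) won't mimic when 332.7 ≥ 1328 − 93·t*, i.e. t* ≥ 10.70.
Weak type (on-path payoff 254) won't mimic when 254 ≥ 1328 − 180·t*, i.e. t* ≥ 5.97.
Both must hold, so t* = max(5.97, 10.70) = 10.70. The moderate type's constraint binds.

10.70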